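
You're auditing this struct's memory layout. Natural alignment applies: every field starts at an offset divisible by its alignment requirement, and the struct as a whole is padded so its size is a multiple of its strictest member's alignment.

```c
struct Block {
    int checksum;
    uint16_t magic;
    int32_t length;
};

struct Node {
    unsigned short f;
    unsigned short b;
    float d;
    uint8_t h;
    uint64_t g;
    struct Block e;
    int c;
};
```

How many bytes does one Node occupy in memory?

40

Block: checksum at 0 (size 4, align 4) → ends 4; magic at 4 (size 2, align 2) → ends 6; pad 2 to align 4 for length; length at 8 (size 4, align 4) → ends 12; total 12 bytes, alignment 4
f at 0 (size 2, align 2) → ends 2
b at 2 (size 2, align 2) → ends 4
d at 4 (size 4, align 4) → ends 8
h at 8 (size 1, align 1) → ends 9
pad 7 to align 8 for g
g at 16 (size 8, align 8) → ends 24
e at 24 (size 12, align 4) → ends 36
c at 36 (size 4, align 4) → ends 40
total 40 bytes, alignment 8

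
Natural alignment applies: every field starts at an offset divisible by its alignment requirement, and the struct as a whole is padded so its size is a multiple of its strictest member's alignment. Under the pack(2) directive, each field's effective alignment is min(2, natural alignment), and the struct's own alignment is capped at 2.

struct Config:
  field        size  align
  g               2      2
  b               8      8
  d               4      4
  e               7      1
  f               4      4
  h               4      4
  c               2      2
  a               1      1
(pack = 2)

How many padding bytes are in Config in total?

@0: g [2B, align 2] → 2
@2: b [8B, align 2] → 10
@10: d [4B, align 2] → 14
@14: e [7B, align 1] → 21
+1 pad (align 2)
@22: f [4B, align 2] → 26
@26: h [4B, align 2] → 30
@30: c [2B, align 2] → 32
@32: a [1B, align 1] → 33
+1 tail pad (align 2)
size 34, align 2
data bytes 32, size 34 → padding 2

2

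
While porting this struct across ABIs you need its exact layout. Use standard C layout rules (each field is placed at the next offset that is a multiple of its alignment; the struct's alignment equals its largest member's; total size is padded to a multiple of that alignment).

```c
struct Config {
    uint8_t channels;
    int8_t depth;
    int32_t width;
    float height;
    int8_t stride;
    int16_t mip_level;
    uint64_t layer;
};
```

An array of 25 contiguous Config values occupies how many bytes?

600

channels at 0 (size 1, align 1) → ends 1
depth at 1 (size 1, align 1) → ends 2
pad 2 to align 4 for width
width at 4 (size 4, align 4) → ends 8
height at 8 (size 4, align 4) → ends 12
stride at 12 (size 1, align 1) → ends 13
pad 1 to align 2 for mip_level
mip_level at 14 (size 2, align 2) → ends 16
layer at 16 (size 8, align 8) → ends 24
total 24 bytes, alignment 8
array of 25: 25 × 24 = 600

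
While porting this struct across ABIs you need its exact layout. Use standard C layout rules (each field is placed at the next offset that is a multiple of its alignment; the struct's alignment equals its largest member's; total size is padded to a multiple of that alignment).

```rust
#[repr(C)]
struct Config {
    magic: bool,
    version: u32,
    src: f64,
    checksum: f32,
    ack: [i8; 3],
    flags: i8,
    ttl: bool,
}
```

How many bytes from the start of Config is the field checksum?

16

magic at 0 (size 1, align 1) → ends 1
pad 3 to align 4 for version
version at 4 (size 4, align 4) → ends 8
src at 8 (size 8, align 8) → ends 16
checksum at 16 (size 4, align 4) → ends 20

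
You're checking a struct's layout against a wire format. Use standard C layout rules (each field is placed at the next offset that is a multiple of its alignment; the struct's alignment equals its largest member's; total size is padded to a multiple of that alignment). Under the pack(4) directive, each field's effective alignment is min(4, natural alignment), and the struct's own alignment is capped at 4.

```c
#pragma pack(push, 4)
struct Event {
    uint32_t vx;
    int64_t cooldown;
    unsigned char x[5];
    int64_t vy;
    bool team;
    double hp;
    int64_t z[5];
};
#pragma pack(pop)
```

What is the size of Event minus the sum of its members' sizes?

6

@0: vx [4B, align 4] → 4
@4: cooldown [8B, align 4] → 12
@12: x [5B, align 1] → 17
+3 pad (align 4)
@20: vy [8B, align 4] → 28
@28: team [1B, align 1] → 29
+3 pad (align 4)
@32: hp [8B, align 4] → 40
@40: z [40B, align 4] → 80
size 80, align 4
data bytes 74, size 80 → padding 6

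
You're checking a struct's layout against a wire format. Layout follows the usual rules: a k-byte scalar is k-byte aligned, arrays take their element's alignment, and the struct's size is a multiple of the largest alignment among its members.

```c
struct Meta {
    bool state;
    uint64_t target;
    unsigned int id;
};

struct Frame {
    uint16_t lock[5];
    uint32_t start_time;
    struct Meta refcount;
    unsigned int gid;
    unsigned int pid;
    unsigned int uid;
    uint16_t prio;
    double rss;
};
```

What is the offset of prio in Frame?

52

Meta: @0: state [1B, align 1] → 1; +7 pad (align 8); @8: target [8B, align 8] → 16; @16: id [4B, align 4] → 20; +4 tail pad (align 8); size 24, align 8
@0: lock [10B, align 2] → 10
+2 pad (align 4)
@12: start_time [4B, align 4] → 16
@16: refcount [24B, align 8] → 40
@40: gid [4B, align 4] → 44
@44: pid [4B, align 4] → 48
@48: uid [4B, align 4] → 52
@52: prio [2B, align 2] → 54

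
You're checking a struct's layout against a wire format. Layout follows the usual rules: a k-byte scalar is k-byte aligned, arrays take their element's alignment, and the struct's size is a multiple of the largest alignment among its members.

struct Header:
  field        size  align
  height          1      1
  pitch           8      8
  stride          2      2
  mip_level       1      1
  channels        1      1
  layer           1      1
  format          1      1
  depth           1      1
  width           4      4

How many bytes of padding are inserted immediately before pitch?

7

height at 0 (size 1, align 1) → ends 1
pad 7 to align 8 for pitch
pitch at 8 (size 8, align 8) → ends 16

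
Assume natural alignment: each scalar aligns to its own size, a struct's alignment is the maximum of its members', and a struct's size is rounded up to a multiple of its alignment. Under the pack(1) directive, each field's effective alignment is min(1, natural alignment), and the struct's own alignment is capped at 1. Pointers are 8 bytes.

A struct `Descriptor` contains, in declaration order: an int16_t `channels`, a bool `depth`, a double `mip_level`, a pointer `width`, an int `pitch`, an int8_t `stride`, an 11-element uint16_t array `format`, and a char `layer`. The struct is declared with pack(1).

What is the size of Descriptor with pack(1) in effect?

0..2  channels  (2B, 1-aligned)
2..3  depth  (1B, 1-aligned)
3..11  mip_level  (8B, 1-aligned)
11..19  width  (8B, 1-aligned)
19..23  pitch  (4B, 1-aligned)
23..24  stride  (1B, 1-aligned)
24..46  format  (22B, 1-aligned)
46..47  layer  (1B, 1-aligned)
sizeof = 47, alignof = 1

47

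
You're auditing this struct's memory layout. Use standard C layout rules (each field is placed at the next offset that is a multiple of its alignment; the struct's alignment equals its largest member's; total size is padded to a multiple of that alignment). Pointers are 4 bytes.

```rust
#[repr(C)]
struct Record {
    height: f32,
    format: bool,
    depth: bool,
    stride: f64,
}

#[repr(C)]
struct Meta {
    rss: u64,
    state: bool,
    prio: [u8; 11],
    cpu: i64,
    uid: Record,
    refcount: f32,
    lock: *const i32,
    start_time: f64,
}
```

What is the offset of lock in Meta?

Record: height at 0 (size 4, align 4) → ends 4; format at 4 (size 1, align 1) → ends 5; depth at 5 (size 1, align 1) → ends 6; pad 2 to align 8 for stride; stride at 8 (size 8, align 8) → ends 16; total 16 bytes, alignment 8
rss at 0 (size 8, align 8) → ends 8
state at 8 (size 1, align 1) → ends 9
prio at 9 (size 11, align 1) → ends 20
pad 4 to align 8 for cpu
cpu at 24 (size 8, align 8) → ends 32
uid at 32 (size 16, align 8) → ends 48
refcount at 48 (size 4, align 4) → ends 52
lock at 52 (size 4, align 4) → ends 56

52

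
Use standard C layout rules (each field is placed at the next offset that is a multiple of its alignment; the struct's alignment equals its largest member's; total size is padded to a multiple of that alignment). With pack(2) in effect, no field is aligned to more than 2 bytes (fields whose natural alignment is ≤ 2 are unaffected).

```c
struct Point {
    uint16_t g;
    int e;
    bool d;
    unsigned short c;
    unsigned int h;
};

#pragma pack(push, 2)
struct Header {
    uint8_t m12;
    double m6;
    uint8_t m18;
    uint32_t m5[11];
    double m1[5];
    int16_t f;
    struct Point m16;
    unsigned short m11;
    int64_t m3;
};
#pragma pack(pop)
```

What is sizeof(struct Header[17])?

Point: @0: g [2B, align 2] → 2; +2 pad (align 4); @4: e [4B, align 4] → 8; @8: d [1B, align 1] → 9; +1 pad (align 2); @10: c [2B, align 2] → 12; @12: h [4B, align 4] → 16; size 16, align 4
@0: m12 [1B, align 1] → 1
+1 pad (align 2)
@2: m6 [8B, align 2] → 10
@10: m18 [1B, align 1] → 11
+1 pad (align 2)
@12: m5 [44B, align 2] → 56
@56: m1 [40B, align 2] → 96
@96: f [2B, align 2] → 98
@98: m16 [16B, align 2] → 114
@114: m11 [2B, align 2] → 116
@116: m3 [8B, align 2] → 124
size 124, align 2
array of 17: 17 × 124 = 2108

2108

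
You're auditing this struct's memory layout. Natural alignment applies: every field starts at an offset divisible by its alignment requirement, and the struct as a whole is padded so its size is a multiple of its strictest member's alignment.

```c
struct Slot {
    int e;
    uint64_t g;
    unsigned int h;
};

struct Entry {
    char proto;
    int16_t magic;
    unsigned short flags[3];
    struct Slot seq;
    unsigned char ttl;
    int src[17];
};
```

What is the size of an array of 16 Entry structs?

1792

Slot: e at 0 (size 4, align 4) → ends 4; pad 4 to align 8 for g; g at 8 (size 8, align 8) → ends 16; h at 16 (size 4, align 4) → ends 20; tail pad 4 to reach multiple of 8; total 24 bytes, alignment 8
proto at 0 (size 1, align 1) → ends 1
pad 1 to align 2 for magic
magic at 2 (size 2, align 2) → ends 4
flags at 4 (size 6, align 2) → ends 10
pad 6 to align 8 for seq
seq at 16 (size 24, align 8) → ends 40
ttl at 40 (size 1, align 1) → ends 41
pad 3 to align 4 for src
src at 44 (size 68, align 4) → ends 112
total 112 bytes, alignment 8
array of 16: 16 × 112 = 1792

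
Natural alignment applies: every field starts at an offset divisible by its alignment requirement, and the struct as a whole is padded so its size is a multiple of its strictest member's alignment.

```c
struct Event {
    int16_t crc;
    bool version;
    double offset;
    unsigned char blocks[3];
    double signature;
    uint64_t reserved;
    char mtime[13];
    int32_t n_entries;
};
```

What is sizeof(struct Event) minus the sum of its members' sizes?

crc at 0 (size 2, align 2) → ends 2
version at 2 (size 1, align 1) → ends 3
pad 5 to align 8 for offset
offset at 8 (size 8, align 8) → ends 16
blocks at 16 (size 3, align 1) → ends 19
pad 5 to align 8 for signature
signature at 24 (size 8, align 8) → ends 32
reserved at 32 (size 8, align 8) → ends 40
mtime at 40 (size 13, align 1) → ends 53
pad 3 to align 4 for n_entries
n_entries at 56 (size 4, align 4) → ends 60
tail pad 4 to reach multiple of 8
total 64 bytes, alignment 8
data bytes 47, size 64 → padding 17

17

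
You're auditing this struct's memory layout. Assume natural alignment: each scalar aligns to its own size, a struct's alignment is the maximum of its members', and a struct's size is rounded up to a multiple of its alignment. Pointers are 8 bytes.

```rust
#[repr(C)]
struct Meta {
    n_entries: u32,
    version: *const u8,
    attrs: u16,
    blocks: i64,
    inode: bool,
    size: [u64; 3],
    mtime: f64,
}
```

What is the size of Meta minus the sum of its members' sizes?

0..4  n_entries  (4B, 4-aligned)
4..8  -- padding (4B)
8..16  version  (8B, 8-aligned)
16..18  attrs  (2B, 2-aligned)
18..24  -- padding (6B)
24..32  blocks  (8B, 8-aligned)
32..33  inode  (1B, 1-aligned)
33..40  -- padding (7B)
40..64  size  (24B, 8-aligned)
64..72  mtime  (8B, 8-aligned)
sizeof = 72, alignof = 8
data bytes 55, size 72 → padding 17

17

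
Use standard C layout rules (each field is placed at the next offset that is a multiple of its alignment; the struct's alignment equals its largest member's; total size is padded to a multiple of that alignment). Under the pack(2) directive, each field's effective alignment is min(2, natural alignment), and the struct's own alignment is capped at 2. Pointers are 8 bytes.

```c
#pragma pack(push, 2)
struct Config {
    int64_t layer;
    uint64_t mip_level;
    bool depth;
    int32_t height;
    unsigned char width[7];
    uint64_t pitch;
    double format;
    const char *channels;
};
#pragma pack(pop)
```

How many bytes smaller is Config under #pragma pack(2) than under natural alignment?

2

natural layout:
  layer at 0 (size 8, align 8) → ends 8
  mip_level at 8 (size 8, align 8) → ends 16
  depth at 16 (size 1, align 1) → ends 17
  pad 3 to align 4 for height
  height at 20 (size 4, align 4) → ends 24
  width at 24 (size 7, align 1) → ends 31
  pad 1 to align 8 for pitch
  pitch at 32 (size 8, align 8) → ends 40
  format at 40 (size 8, align 8) → ends 48
  channels at 48 (size 8, align 8) → ends 56
  total 56 bytes, alignment 8
packed(2) layout:
  layer at 0 (size 8, align 2) → ends 8
  mip_level at 8 (size 8, align 2) → ends 16
  depth at 16 (size 1, align 1) → ends 17
  pad 1 to align 2 for height
  height at 18 (size 4, align 2) → ends 22
  width at 22 (size 7, align 1) → ends 29
  pad 1 to align 2 for pitch
  pitch at 30 (size 8, align 2) → ends 38
  format at 38 (size 8, align 2) → ends 46
  channels at 46 (size 8, align 2) → ends 54
  total 54 bytes, alignment 2
56 − 54 = 2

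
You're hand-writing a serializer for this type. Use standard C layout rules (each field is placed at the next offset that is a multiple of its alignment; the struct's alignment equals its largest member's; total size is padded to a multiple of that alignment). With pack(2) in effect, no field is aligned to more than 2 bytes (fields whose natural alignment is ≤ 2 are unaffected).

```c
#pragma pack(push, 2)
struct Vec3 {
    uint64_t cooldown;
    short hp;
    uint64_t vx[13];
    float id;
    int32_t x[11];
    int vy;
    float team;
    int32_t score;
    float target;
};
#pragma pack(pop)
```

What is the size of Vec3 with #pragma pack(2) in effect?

178

cooldown at 0 (size 8, align 2) → ends 8
hp at 8 (size 2, align 2) → ends 10
vx at 10 (size 104, align 2) → ends 114
id at 114 (size 4, align 2) → ends 118
x at 118 (size 44, align 2) → ends 162
vy at 162 (size 4, align 2) → ends 166
team at 166 (size 4, align 2) → ends 170
score at 170 (size 4, align 2) → ends 174
target at 174 (size 4, align 2) → ends 178
total 178 bytes, alignment 2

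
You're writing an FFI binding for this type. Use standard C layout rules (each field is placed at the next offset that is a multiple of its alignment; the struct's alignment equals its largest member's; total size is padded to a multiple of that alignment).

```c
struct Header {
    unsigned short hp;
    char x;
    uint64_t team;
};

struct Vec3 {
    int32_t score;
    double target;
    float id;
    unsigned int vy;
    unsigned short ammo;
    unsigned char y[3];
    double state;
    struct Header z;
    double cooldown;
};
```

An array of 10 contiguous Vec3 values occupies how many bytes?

Header: 0..2  hp  (2B, 2-aligned); 2..3  x  (1B, 1-aligned); 3..8  -- padding (5B); 8..16  team  (8B, 8-aligned); sizeof = 16, alignof = 8
0..4  score  (4B, 4-aligned)
4..8  -- padding (4B)
8..16  target  (8B, 8-aligned)
16..20  id  (4B, 4-aligned)
20..24  vy  (4B, 4-aligned)
24..26  ammo  (2B, 2-aligned)
26..29  y  (3B, 1-aligned)
29..32  -- padding (3B)
32..40  state  (8B, 8-aligned)
40..56  z  (16B, 8-aligned)
56..64  cooldown  (8B, 8-aligned)
sizeof = 64, alignof = 8
array of 10: 10 × 64 = 640

640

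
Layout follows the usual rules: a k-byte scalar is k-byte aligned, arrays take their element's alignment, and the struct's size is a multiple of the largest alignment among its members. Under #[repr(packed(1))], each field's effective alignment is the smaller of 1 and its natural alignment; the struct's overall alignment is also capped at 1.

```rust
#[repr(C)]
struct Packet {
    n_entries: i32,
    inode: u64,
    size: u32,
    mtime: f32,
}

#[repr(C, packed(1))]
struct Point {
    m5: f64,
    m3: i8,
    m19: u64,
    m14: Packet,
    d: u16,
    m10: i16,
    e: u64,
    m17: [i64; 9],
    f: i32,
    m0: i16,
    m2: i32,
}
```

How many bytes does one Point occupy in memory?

Packet: @0: n_entries [4B, align 4] → 4; +4 pad (align 8); @8: inode [8B, align 8] → 16; @16: size [4B, align 4] → 20; @20: mtime [4B, align 4] → 24; size 24, align 8
@0: m5 [8B, align 1] → 8
@8: m3 [1B, align 1] → 9
@9: m19 [8B, align 1] → 17
@17: m14 [24B, align 1] → 41
@41: d [2B, align 1] → 43
@43: m10 [2B, align 1] → 45
@45: e [8B, align 1] → 53
@53: m17 [72B, align 1] → 125
@125: f [4B, align 1] → 129
@129: m0 [2B, align 1] → 131
@131: m2 [4B, align 1] → 135
size 135, align 1

135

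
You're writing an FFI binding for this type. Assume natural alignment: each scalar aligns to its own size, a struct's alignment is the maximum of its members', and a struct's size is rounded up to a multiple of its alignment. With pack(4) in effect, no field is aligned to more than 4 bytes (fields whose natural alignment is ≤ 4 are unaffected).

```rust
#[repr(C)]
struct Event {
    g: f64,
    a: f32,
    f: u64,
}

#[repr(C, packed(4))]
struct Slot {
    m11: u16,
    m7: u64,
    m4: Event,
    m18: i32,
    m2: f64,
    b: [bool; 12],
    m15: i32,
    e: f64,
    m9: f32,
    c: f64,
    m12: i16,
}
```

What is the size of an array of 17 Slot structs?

1496

Event: @0: g [8B, align 8] → 8; @8: a [4B, align 4] → 12; +4 pad (align 8); @16: f [8B, align 8] → 24; size 24, align 8
@0: m11 [2B, align 2] → 2
+2 pad (align 4)
@4: m7 [8B, align 4] → 12
@12: m4 [24B, align 4] → 36
@36: m18 [4B, align 4] → 40
@40: m2 [8B, align 4] → 48
@48: b [12B, align 1] → 60
@60: m15 [4B, align 4] → 64
@64: e [8B, align 4] → 72
@72: m9 [4B, align 4] → 76
@76: c [8B, align 4] → 84
@84: m12 [2B, align 2] → 86
+2 tail pad (align 4)
size 88, align 4
array of 17: 17 × 88 = 1496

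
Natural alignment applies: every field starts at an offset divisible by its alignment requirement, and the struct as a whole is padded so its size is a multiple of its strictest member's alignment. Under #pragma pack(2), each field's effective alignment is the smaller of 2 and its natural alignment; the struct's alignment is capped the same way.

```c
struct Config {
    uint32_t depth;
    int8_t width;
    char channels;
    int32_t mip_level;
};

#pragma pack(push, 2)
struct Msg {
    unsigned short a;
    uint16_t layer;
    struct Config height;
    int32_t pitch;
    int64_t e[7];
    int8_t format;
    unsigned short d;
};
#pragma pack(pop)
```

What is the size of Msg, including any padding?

80 bytes

Config: @0: depth [4B, align 4] → 4; @4: width [1B, align 1] → 5; @5: channels [1B, align 1] → 6; +2 pad (align 4); @8: mip_level [4B, align 4] → 12; size 12, align 4
@0: a [2B, align 2] → 2
@2: layer [2B, align 2] → 4
@4: height [12B, align 2] → 16
@16: pitch [4B, align 2] → 20
@20: e [56B, align 2] → 76
@76: format [1B, align 1] → 77
+1 pad (align 2)
@78: d [2B, align 2] → 80
size 80, align 2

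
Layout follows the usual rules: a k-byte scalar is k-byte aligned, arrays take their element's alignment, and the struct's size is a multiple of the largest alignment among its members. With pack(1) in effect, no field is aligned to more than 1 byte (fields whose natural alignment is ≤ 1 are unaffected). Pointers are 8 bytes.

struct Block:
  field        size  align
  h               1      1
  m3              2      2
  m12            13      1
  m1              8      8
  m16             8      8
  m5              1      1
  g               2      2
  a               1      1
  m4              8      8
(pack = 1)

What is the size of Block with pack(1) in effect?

@0: h [1B, align 1] → 1
@1: m3 [2B, align 1] → 3
@3: m12 [13B, align 1] → 16
@16: m1 [8B, align 1] → 24
@24: m16 [8B, align 1] → 32
@32: m5 [1B, align 1] → 33
@33: g [2B, align 1] → 35
@35: a [1B, align 1] → 36
@36: m4 [8B, align 1] → 44
size 44, align 1

44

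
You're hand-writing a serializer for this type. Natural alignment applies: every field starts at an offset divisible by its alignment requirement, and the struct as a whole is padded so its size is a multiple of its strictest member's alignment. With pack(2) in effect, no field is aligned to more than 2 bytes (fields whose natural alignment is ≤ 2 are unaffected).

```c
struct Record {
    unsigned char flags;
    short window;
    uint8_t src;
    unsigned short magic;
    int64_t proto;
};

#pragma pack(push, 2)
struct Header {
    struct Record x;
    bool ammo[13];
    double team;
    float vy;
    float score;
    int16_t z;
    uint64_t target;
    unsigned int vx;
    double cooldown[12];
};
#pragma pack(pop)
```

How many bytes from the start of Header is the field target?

48

Record: flags at 0 (size 1, align 1) → ends 1; pad 1 to align 2 for window; window at 2 (size 2, align 2) → ends 4; src at 4 (size 1, align 1) → ends 5; pad 1 to align 2 for magic; magic at 6 (size 2, align 2) → ends 8; proto at 8 (size 8, align 8) → ends 16; total 16 bytes, alignment 8
x at 0 (size 16, align 2) → ends 16
ammo at 16 (size 13, align 1) → ends 29
pad 1 to align 2 for team
team at 30 (size 8, align 2) → ends 38
vy at 38 (size 4, align 2) → ends 42
score at 42 (size 4, align 2) → ends 46
z at 46 (size 2, align 2) → ends 48
target at 48 (size 8, align 2) → ends 56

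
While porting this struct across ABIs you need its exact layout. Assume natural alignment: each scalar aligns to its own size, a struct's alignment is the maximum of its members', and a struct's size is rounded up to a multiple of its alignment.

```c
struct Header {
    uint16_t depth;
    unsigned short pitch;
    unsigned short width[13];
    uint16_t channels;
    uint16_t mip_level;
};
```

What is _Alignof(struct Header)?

member alignments: depth=2, pitch=2, width=2, channels=2, mip_level=2
max = 2

2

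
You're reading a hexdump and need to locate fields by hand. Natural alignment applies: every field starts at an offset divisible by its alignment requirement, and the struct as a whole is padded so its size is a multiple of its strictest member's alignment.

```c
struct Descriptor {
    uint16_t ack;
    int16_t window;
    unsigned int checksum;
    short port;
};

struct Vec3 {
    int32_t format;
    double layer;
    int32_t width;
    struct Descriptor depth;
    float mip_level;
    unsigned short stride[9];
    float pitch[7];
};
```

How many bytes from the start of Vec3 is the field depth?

Descriptor: 0..2  ack  (2B, 2-aligned); 2..4  window  (2B, 2-aligned); 4..8  checksum  (4B, 4-aligned); 8..10  port  (2B, 2-aligned); 10..12  -- tail padding (2B); sizeof = 12, alignof = 4
0..4  format  (4B, 4-aligned)
4..8  -- padding (4B)
8..16  layer  (8B, 8-aligned)
16..20  width  (4B, 4-aligned)
20..32  depth  (12B, 4-aligned)

20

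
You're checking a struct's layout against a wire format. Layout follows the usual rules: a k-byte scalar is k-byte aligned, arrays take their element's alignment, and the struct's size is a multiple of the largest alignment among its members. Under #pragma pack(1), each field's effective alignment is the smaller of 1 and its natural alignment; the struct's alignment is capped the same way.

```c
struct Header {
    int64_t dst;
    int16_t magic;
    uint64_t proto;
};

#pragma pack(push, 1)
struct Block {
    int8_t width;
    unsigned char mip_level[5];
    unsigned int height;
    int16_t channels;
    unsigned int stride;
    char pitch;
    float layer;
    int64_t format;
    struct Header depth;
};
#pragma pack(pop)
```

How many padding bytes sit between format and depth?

Header: 0..8  dst  (8B, 8-aligned); 8..10  magic  (2B, 2-aligned); 10..16  -- padding (6B); 16..24  proto  (8B, 8-aligned); sizeof = 24, alignof = 8
0..1  width  (1B, 1-aligned)
1..6  mip_level  (5B, 1-aligned)
6..10  height  (4B, 1-aligned)
10..12  channels  (2B, 1-aligned)
12..16  stride  (4B, 1-aligned)
16..17  pitch  (1B, 1-aligned)
17..21  layer  (4B, 1-aligned)
21..29  format  (8B, 1-aligned)
29..53  depth  (24B, 1-aligned)

0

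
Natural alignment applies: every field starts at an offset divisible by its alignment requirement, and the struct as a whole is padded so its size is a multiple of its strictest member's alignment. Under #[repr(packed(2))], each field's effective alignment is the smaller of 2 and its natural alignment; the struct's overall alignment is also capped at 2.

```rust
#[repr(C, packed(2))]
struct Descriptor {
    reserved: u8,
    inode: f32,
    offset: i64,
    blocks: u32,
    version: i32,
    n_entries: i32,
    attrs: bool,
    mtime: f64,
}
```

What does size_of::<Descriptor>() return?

0..1  reserved  (1B, 1-aligned)
1..2  -- padding (1B)
2..6  inode  (4B, 2-aligned)
6..14  offset  (8B, 2-aligned)
14..18  blocks  (4B, 2-aligned)
18..22  version  (4B, 2-aligned)
22..26  n_entries  (4B, 2-aligned)
26..27  attrs  (1B, 1-aligned)
27..28  -- padding (1B)
28..36  mtime  (8B, 2-aligned)
sizeof = 36, alignof = 2

36 bytes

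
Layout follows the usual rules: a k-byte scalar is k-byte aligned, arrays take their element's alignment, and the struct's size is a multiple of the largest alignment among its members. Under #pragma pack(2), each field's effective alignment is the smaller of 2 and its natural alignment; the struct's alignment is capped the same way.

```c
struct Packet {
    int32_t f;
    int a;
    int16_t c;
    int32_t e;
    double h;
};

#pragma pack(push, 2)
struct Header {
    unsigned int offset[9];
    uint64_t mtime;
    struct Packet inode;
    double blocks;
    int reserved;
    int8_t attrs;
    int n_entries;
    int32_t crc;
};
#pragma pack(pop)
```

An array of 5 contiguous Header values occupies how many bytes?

450

Packet: 0..4  f  (4B, 4-aligned); 4..8  a  (4B, 4-aligned); 8..10  c  (2B, 2-aligned); 10..12  -- padding (2B); 12..16  e  (4B, 4-aligned); 16..24  h  (8B, 8-aligned); sizeof = 24, alignof = 8
0..36  offset  (36B, 2-aligned)
36..44  mtime  (8B, 2-aligned)
44..68  inode  (24B, 2-aligned)
68..76  blocks  (8B, 2-aligned)
76..80  reserved  (4B, 2-aligned)
80..81  attrs  (1B, 1-aligned)
81..82  -- padding (1B)
82..86  n_entries  (4B, 2-aligned)
86..90  crc  (4B, 2-aligned)
sizeof = 90, alignof = 2
array of 5: 5 × 90 = 450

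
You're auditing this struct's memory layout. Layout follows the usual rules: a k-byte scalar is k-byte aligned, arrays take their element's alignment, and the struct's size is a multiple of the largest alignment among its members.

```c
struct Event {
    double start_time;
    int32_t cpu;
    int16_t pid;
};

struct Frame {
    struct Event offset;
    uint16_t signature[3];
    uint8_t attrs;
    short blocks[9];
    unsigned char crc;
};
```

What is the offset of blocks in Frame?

24

Event: start_time at 0 (size 8, align 8) → ends 8; cpu at 8 (size 4, align 4) → ends 12; pid at 12 (size 2, align 2) → ends 14; tail pad 2 to reach multiple of 8; total 16 bytes, alignment 8
offset at 0 (size 16, align 8) → ends 16
signature at 16 (size 6, align 2) → ends 22
attrs at 22 (size 1, align 1) → ends 23
pad 1 to align 2 for blocks
blocks at 24 (size 18, align 2) → ends 42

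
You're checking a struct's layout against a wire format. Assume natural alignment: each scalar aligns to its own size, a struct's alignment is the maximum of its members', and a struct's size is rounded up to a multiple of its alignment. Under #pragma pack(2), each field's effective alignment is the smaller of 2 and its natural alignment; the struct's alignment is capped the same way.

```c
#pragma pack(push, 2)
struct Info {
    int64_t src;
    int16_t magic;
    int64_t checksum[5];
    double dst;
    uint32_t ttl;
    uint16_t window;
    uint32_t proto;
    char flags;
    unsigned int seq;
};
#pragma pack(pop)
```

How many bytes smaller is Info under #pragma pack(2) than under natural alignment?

natural layout:
  @0: src [8B, align 8] → 8
  @8: magic [2B, align 2] → 10
  +6 pad (align 8)
  @16: checksum [40B, align 8] → 56
  @56: dst [8B, align 8] → 64
  @64: ttl [4B, align 4] → 68
  @68: window [2B, align 2] → 70
  +2 pad (align 4)
  @72: proto [4B, align 4] → 76
  @76: flags [1B, align 1] → 77
  +3 pad (align 4)
  @80: seq [4B, align 4] → 84
  +4 tail pad (align 8)
  size 88, align 8
packed(2) layout:
  @0: src [8B, align 2] → 8
  @8: magic [2B, align 2] → 10
  @10: checksum [40B, align 2] → 50
  @50: dst [8B, align 2] → 58
  @58: ttl [4B, align 2] → 62
  @62: window [2B, align 2] → 64
  @64: proto [4B, align 2] → 68
  @68: flags [1B, align 1] → 69
  +1 pad (align 2)
  @70: seq [4B, align 2] → 74
  size 74, align 2
88 − 74 = 14

14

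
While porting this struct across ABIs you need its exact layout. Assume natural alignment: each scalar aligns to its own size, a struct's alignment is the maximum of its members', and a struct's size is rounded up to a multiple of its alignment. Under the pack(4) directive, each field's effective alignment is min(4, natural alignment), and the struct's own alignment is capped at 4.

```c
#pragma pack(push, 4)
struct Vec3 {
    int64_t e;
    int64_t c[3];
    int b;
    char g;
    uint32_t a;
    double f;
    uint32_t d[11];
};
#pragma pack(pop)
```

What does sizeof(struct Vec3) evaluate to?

96 bytes

0..8  e  (8B, 4-aligned)
8..32  c  (24B, 4-aligned)
32..36  b  (4B, 4-aligned)
36..37  g  (1B, 1-aligned)
37..40  -- padding (3B)
40..44  a  (4B, 4-aligned)
44..52  f  (8B, 4-aligned)
52..96  d  (44B, 4-aligned)
sizeof = 96, alignof = 4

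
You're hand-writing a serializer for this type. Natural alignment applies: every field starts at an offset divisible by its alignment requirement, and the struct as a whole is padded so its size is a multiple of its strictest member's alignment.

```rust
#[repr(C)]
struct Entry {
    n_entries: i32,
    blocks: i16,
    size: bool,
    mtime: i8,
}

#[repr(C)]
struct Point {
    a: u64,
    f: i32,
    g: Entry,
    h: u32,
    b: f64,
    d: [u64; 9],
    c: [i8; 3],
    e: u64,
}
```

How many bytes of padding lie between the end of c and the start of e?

Entry: n_entries at 0 (size 4, align 4) → ends 4; blocks at 4 (size 2, align 2) → ends 6; size at 6 (size 1, align 1) → ends 7; mtime at 7 (size 1, align 1) → ends 8; total 8 bytes, alignment 4
a at 0 (size 8, align 8) → ends 8
f at 8 (size 4, align 4) → ends 12
g at 12 (size 8, align 4) → ends 20
h at 20 (size 4, align 4) → ends 24
b at 24 (size 8, align 8) → ends 32
d at 32 (size 72, align 8) → ends 104
c at 104 (size 3, align 1) → ends 107
pad 5 to align 8 for e
e at 112 (size 8, align 8) → ends 120

5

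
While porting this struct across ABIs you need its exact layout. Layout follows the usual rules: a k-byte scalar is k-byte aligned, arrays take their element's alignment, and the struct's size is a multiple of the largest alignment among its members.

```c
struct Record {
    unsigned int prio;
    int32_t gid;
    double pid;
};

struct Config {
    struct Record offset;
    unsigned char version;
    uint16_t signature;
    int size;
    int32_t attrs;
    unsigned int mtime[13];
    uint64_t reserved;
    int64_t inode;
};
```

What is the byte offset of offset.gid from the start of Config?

Record: 0..4  prio  (4B, 4-aligned); 4..8  gid  (4B, 4-aligned); 8..16  pid  (8B, 8-aligned); sizeof = 16, alignof = 8
0..16  offset  (16B, 8-aligned)
within Record: gid at 4
0 + 4 = 4

4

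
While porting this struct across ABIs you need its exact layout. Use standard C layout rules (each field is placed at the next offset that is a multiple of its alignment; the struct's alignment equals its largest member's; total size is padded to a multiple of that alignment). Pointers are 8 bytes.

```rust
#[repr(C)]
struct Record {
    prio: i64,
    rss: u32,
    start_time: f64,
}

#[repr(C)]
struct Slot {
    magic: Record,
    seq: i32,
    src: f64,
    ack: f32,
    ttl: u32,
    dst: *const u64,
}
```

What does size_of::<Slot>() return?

Record: @0: prio [8B, align 8] → 8; @8: rss [4B, align 4] → 12; +4 pad (align 8); @16: start_time [8B, align 8] → 24; size 24, align 8
@0: magic [24B, align 8] → 24
@24: seq [4B, align 4] → 28
+4 pad (align 8)
@32: src [8B, align 8] → 40
@40: ack [4B, align 4] → 44
@44: ttl [4B, align 4] → 48
@48: dst [8B, align 8] → 56
size 56, align 8

56 bytes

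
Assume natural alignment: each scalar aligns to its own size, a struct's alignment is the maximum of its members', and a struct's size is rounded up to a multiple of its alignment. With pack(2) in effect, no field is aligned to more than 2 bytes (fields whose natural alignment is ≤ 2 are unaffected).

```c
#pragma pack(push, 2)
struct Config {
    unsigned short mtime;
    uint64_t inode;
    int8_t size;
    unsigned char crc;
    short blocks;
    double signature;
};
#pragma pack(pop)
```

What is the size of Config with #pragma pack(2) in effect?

0..2  mtime  (2B, 2-aligned)
2..10  inode  (8B, 2-aligned)
10..11  size  (1B, 1-aligned)
11..12  crc  (1B, 1-aligned)
12..14  blocks  (2B, 2-aligned)
14..22  signature  (8B, 2-aligned)
sizeof = 22, alignof = 2

22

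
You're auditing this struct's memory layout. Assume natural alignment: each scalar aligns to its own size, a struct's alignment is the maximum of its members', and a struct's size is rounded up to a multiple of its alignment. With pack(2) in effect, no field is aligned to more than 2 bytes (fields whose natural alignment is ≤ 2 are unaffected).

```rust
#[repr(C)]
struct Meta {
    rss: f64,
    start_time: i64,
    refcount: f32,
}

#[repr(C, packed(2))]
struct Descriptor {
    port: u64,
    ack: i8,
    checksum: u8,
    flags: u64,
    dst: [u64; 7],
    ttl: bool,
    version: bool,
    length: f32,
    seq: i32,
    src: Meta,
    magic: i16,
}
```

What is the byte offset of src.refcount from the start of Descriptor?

Meta: @0: rss [8B, align 8] → 8; @8: start_time [8B, align 8] → 16; @16: refcount [4B, align 4] → 20; +4 tail pad (align 8); size 24, align 8
@0: port [8B, align 2] → 8
@8: ack [1B, align 1] → 9
@9: checksum [1B, align 1] → 10
@10: flags [8B, align 2] → 18
@18: dst [56B, align 2] → 74
@74: ttl [1B, align 1] → 75
@75: version [1B, align 1] → 76
@76: length [4B, align 2] → 80
@80: seq [4B, align 2] → 84
@84: src [24B, align 2] → 108
within Meta: refcount at 16
84 + 16 = 100

100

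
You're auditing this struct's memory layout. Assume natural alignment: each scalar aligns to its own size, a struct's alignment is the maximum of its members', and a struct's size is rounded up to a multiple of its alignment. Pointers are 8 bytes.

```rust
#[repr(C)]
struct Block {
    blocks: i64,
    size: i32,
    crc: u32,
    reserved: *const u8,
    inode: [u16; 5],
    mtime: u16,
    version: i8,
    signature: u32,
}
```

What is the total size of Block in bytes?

48

@0: blocks [8B, align 8] → 8
@8: size [4B, align 4] → 12
@12: crc [4B, align 4] → 16
@16: reserved [8B, align 8] → 24
@24: inode [10B, align 2] → 34
@34: mtime [2B, align 2] → 36
@36: version [1B, align 1] → 37
+3 pad (align 4)
@40: signature [4B, align 4] → 44
+4 tail pad (align 8)
size 48, align 8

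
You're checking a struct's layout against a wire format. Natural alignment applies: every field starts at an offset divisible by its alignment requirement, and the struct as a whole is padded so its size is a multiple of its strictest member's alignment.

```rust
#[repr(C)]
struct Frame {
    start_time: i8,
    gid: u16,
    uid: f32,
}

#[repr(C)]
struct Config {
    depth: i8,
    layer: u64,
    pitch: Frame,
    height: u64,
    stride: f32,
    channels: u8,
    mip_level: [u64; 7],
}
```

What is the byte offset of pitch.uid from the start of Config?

Frame: start_time at 0 (size 1, align 1) → ends 1; pad 1 to align 2 for gid; gid at 2 (size 2, align 2) → ends 4; uid at 4 (size 4, align 4) → ends 8; total 8 bytes, alignment 4
depth at 0 (size 1, align 1) → ends 1
pad 7 to align 8 for layer
layer at 8 (size 8, align 8) → ends 16
pitch at 16 (size 8, align 4) → ends 24
within Frame: uid at 4
16 + 4 = 20

20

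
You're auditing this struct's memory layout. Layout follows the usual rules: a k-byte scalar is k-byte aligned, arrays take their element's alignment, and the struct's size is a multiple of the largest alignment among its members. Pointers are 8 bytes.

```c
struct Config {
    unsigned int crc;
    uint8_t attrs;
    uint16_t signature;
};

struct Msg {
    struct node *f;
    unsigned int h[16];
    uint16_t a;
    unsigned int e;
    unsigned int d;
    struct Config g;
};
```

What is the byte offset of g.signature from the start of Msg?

Config: 0..4  crc  (4B, 4-aligned); 4..5  attrs  (1B, 1-aligned); 5..6  -- padding (1B); 6..8  signature  (2B, 2-aligned); sizeof = 8, alignof = 4
0..8  f  (8B, 8-aligned)
8..72  h  (64B, 4-aligned)
72..74  a  (2B, 2-aligned)
74..76  -- padding (2B)
76..80  e  (4B, 4-aligned)
80..84  d  (4B, 4-aligned)
84..92  g  (8B, 4-aligned)
within Config: signature at 6
84 + 6 = 90

90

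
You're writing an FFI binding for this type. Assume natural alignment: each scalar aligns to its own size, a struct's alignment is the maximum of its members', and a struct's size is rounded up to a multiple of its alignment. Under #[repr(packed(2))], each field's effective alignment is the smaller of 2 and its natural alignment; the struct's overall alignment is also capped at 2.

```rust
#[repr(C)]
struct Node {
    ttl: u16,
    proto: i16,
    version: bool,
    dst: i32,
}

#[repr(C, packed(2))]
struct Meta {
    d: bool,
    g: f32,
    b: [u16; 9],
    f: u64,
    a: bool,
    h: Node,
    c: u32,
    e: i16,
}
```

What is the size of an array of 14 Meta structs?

Node: @0: ttl [2B, align 2] → 2; @2: proto [2B, align 2] → 4; @4: version [1B, align 1] → 5; +3 pad (align 4); @8: dst [4B, align 4] → 12; size 12, align 4
@0: d [1B, align 1] → 1
+1 pad (align 2)
@2: g [4B, align 2] → 6
@6: b [18B, align 2] → 24
@24: f [8B, align 2] → 32
@32: a [1B, align 1] → 33
+1 pad (align 2)
@34: h [12B, align 2] → 46
@46: c [4B, align 2] → 50
@50: e [2B, align 2] → 52
size 52, align 2
array of 14: 14 × 52 = 728

728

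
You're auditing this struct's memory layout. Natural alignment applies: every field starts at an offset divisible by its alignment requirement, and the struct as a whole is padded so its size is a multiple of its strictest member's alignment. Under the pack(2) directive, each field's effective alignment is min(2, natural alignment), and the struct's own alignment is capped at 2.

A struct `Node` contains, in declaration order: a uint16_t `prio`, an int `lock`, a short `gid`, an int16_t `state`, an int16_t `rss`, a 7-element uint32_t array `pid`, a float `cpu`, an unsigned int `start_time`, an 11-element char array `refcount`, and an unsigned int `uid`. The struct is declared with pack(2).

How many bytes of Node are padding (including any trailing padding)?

@0: prio [2B, align 2] → 2
@2: lock [4B, align 2] → 6
@6: gid [2B, align 2] → 8
@8: state [2B, align 2] → 10
@10: rss [2B, align 2] → 12
@12: pid [28B, align 2] → 40
@40: cpu [4B, align 2] → 44
@44: start_time [4B, align 2] → 48
@48: refcount [11B, align 1] → 59
+1 pad (align 2)
@60: uid [4B, align 2] → 64
size 64, align 2
data bytes 63, size 64 → padding 1

1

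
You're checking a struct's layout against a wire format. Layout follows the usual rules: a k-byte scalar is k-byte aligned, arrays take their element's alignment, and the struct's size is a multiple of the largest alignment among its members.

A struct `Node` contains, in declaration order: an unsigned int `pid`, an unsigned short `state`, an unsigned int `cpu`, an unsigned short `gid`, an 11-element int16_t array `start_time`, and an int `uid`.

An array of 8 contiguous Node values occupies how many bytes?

pid at 0 (size 4, align 4) → ends 4
state at 4 (size 2, align 2) → ends 6
pad 2 to align 4 for cpu
cpu at 8 (size 4, align 4) → ends 12
gid at 12 (size 2, align 2) → ends 14
start_time at 14 (size 22, align 2) → ends 36
uid at 36 (size 4, align 4) → ends 40
total 40 bytes, alignment 4
array of 8: 8 × 40 = 320

320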